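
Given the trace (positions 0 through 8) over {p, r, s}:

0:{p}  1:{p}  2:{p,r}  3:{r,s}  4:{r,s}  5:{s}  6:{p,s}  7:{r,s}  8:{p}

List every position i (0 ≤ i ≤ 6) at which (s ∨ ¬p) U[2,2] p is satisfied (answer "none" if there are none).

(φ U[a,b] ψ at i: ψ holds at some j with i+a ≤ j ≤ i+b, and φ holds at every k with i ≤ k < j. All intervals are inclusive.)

4, 6

Evaluate at each i in [0,6]:
  i=0: ✗ (lhs fails at k=0 before rhs at j=2)
  i=1: ✗ (no rhs in [3,3])
  i=2: ✗ (no rhs in [4,4])
  i=3: ✗ (no rhs in [5,5])
  i=4: ✓ (rhs at j=6; lhs holds on [4,5])
  i=5: ✗ (no rhs in [7,7])
  i=6: ✓ (rhs at j=8; lhs holds on [6,7])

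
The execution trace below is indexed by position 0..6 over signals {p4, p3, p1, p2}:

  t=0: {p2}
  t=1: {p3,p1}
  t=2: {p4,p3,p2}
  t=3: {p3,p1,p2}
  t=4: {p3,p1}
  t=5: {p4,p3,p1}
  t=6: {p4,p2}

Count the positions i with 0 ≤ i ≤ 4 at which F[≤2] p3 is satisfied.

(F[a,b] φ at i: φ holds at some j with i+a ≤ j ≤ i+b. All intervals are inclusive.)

5

Evaluate at each i in [0,4]:
  i=0: ✓ (witness j=1)
  i=1: ✓ (witness j=1)
  i=2: ✓ (witness j=2)
  i=3: ✓ (witness j=3)
  i=4: ✓ (witness j=4)
Positions where it holds: {0, 1, 2, 3, 4} → 5.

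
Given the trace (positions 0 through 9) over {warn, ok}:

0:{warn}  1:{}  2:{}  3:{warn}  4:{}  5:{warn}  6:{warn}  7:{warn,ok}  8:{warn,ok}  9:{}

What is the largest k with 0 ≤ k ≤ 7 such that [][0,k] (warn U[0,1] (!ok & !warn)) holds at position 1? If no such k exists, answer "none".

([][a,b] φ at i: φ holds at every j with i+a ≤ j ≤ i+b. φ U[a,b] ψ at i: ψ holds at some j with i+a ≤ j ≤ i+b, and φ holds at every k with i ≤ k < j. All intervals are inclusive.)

3

(warn U[0,1] (!ok & !warn)) must hold from j=1 onward; find where it first fails.
  j=1: holds
  j=2: holds
  j=3: holds
  j=4: holds
  j=5: fails
Holds on [1,4], so largest k = 3.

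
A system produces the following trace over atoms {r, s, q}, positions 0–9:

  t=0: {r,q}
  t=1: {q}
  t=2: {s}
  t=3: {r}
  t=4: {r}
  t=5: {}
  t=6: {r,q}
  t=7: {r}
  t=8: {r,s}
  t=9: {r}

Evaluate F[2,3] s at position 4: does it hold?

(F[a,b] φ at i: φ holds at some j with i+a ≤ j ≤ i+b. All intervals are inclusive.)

Check s at each j in [6,7]:
  j=6: false
  j=7: false
No position in the window satisfies it → formula fails.

Does not hold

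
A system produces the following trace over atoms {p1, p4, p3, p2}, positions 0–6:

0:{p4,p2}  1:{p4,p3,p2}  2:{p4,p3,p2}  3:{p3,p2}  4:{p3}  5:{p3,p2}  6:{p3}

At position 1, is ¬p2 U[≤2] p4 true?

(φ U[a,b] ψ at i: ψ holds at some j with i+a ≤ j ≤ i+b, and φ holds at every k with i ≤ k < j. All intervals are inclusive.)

Holds

Need some j in [1,3] with p4, and ¬p2 at every k in [1,j-1].
  j=1: p4 holds; no prefix to check → satisfied.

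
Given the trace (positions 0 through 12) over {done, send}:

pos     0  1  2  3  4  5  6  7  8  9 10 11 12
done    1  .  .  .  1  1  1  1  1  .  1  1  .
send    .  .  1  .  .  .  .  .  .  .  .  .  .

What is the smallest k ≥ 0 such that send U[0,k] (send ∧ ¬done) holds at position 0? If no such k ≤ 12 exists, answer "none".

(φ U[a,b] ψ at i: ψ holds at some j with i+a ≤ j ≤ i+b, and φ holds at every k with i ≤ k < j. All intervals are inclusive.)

Need earliest j ≥ 0 with (send ∧ ¬done), and send at every k in [0,j-1].
  j=0: rhs fails.
  j=1: rhs fails.
  j=2: rhs holds but lhs fails at k=0.
  j=3: rhs fails.
  j=4: rhs fails.
  j=5: rhs fails.
  j=6: rhs fails.
  j=7: rhs fails.
  j=8: rhs fails.
  j=9: rhs fails.
  j=10: rhs fails.
  j=11: rhs fails.
  j=12: rhs fails.
No witness within the range → none.

none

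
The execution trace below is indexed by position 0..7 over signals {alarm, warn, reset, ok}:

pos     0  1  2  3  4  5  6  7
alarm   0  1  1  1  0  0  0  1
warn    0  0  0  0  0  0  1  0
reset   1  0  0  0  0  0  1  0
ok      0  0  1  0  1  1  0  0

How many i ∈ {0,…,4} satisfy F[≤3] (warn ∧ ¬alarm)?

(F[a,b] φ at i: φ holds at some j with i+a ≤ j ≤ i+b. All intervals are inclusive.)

Evaluate at each i in [0,4]:
  i=0: ✗ (none in [0,3])
  i=1: ✗ (none in [1,4])
  i=2: ✗ (none in [2,5])
  i=3: ✓ (witness j=6)
  i=4: ✓ (witness j=6)
Positions where it holds: {3, 4} → 2.

2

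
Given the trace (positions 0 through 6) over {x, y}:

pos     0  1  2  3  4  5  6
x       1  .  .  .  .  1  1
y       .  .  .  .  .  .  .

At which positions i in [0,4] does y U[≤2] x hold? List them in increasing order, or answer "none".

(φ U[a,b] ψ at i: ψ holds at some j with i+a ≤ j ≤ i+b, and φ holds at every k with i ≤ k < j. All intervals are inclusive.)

0

Evaluate at each i in [0,4]:
  i=0: ✓ (rhs at j=0)
  i=1: ✗ (no rhs in [1,3])
  i=2: ✗ (no rhs in [2,4])
  i=3: ✗ (lhs fails at k=3 before rhs at j=5)
  i=4: ✗ (lhs fails at k=4 before rhs at j=5)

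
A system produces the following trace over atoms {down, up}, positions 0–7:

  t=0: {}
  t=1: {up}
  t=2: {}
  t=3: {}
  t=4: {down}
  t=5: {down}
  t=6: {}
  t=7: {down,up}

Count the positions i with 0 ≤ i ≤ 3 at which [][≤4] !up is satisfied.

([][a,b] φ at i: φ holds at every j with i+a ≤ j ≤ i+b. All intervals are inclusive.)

Evaluate at each i in [0,3]:
  i=0: ✗ (fails at j=1)
  i=1: ✗ (fails at j=1)
  i=2: ✓ (all of [2,6])
  i=3: ✗ (fails at j=7)
Positions where it holds: {2} → 1.

1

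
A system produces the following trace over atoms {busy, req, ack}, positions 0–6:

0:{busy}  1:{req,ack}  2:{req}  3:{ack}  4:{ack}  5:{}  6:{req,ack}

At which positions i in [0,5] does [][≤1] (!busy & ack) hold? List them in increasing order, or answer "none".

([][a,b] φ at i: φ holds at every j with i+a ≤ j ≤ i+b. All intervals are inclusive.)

3

Evaluate at each i in [0,5]:
  i=0: ✗ (fails at j=0)
  i=1: ✗ (fails at j=2)
  i=2: ✗ (fails at j=2)
  i=3: ✓ (all of [3,4])
  i=4: ✗ (fails at j=5)
  i=5: ✗ (fails at j=5)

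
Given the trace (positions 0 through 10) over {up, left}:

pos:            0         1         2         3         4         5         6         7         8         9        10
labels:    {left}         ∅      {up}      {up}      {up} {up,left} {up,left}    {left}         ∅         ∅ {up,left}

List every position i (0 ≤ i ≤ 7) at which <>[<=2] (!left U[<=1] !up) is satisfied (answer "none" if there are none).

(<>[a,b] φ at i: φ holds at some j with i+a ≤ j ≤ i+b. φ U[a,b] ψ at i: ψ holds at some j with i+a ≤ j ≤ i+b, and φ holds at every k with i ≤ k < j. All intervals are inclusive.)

Evaluate at each i in [0,7]:
  i=0: ✓ (witness j=0)
  i=1: ✓ (witness j=1)
  i=2: ✗ (none in [2,4])
  i=3: ✗ (none in [3,5])
  i=4: ✗ (none in [4,6])
  i=5: ✓ (witness j=7)
  i=6: ✓ (witness j=7)
  i=7: ✓ (witness j=7)

0, 1, 5, 6, 7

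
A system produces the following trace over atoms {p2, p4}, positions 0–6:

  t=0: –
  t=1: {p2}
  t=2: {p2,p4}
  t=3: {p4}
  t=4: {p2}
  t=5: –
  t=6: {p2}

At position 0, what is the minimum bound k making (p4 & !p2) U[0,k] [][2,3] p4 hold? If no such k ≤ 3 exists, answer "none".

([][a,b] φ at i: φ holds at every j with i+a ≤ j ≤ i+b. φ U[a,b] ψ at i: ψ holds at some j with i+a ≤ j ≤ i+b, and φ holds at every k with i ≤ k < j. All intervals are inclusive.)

0

Need earliest j ≥ 0 with [][2,3] p4, and (p4 & !p2) at every k in [0,j-1].
  j=0: rhs holds (empty prefix). k = 0.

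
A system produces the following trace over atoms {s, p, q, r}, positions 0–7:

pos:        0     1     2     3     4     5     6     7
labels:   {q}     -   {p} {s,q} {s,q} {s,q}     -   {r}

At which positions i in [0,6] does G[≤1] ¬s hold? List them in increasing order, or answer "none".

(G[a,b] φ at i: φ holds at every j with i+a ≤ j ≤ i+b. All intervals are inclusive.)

0, 1, 6

Evaluate at each i in [0,6]:
  i=0: ✓ (all of [0,1])
  i=1: ✓ (all of [1,2])
  i=2: ✗ (fails at j=3)
  i=3: ✗ (fails at j=3)
  i=4: ✗ (fails at j=4)
  i=5: ✗ (fails at j=5)
  i=6: ✓ (all of [6,7])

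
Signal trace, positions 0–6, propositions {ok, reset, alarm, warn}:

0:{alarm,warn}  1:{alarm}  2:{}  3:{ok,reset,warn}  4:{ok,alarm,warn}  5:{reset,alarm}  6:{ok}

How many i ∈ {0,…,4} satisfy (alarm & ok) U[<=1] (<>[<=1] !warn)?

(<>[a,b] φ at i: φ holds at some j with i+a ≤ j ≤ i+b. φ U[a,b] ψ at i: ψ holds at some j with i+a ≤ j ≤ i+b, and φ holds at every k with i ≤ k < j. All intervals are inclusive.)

4

Evaluate at each i in [0,4]:
  i=0: ✓ (rhs at j=0)
  i=1: ✓ (rhs at j=1)
  i=2: ✓ (rhs at j=2)
  i=3: ✗ (lhs fails at k=3 before rhs at j=4)
  i=4: ✓ (rhs at j=4)
Positions where it holds: {0, 1, 2, 4} → 4.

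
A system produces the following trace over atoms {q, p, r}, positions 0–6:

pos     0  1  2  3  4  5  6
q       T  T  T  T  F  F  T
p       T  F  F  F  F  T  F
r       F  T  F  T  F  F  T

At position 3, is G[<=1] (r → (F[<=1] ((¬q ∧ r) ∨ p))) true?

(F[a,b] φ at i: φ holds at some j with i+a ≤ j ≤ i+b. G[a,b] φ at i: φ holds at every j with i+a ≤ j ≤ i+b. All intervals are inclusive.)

Check (r → (F[<=1] ((¬q ∧ r) ∨ p))) at every j in [3,4]:
  j=3: antecedent true; consequent fails (none in [3,4]) → ✗
  j=4: antecedent false → ✓
Fails at j=3 → formula fails.

False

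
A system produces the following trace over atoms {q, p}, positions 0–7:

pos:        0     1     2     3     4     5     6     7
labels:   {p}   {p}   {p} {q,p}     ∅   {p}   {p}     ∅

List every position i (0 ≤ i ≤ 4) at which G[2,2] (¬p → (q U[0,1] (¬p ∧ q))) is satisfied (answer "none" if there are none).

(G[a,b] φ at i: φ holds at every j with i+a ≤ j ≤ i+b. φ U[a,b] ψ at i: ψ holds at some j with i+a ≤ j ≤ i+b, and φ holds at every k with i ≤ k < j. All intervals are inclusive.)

0, 1, 3, 4

Evaluate at each i in [0,4]:
  i=0: ✓ (all of [2,2])
  i=1: ✓ (all of [3,3])
  i=2: ✗ (fails at j=4)
  i=3: ✓ (all of [5,5])
  i=4: ✓ (all of [6,6])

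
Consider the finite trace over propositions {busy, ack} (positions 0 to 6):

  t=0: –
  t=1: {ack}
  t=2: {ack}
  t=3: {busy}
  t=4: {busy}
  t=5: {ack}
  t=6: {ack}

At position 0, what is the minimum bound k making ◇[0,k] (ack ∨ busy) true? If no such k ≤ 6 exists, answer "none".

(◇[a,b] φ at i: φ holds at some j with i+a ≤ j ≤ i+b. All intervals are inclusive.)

1

Scan j = 0,1,… for (ack ∨ busy):
  j=0: fails
  j=1: holds
First hit at j=1, so smallest k = 1-0 = 1.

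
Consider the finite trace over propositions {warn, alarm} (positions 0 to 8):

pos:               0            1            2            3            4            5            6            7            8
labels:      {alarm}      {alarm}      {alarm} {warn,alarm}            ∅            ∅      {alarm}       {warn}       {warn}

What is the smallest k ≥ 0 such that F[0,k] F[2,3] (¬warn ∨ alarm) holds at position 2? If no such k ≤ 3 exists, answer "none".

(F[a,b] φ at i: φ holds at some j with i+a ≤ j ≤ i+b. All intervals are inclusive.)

Scan j = 2,3,… for F[2,3] (¬warn ∨ alarm):
  j=2: holds
First hit at j=2, so smallest k = 2-2 = 0.

0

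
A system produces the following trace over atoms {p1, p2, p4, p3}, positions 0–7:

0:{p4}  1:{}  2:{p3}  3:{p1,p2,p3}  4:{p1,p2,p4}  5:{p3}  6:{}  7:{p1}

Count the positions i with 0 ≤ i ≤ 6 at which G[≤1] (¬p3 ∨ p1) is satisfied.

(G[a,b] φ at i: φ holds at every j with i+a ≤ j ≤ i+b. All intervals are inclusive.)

Evaluate at each i in [0,6]:
  i=0: ✓ (all of [0,1])
  i=1: ✗ (fails at j=2)
  i=2: ✗ (fails at j=2)
  i=3: ✓ (all of [3,4])
  i=4: ✗ (fails at j=5)
  i=5: ✗ (fails at j=5)
  i=6: ✓ (all of [6,7])
Positions where it holds: {0, 3, 6} → 3.

3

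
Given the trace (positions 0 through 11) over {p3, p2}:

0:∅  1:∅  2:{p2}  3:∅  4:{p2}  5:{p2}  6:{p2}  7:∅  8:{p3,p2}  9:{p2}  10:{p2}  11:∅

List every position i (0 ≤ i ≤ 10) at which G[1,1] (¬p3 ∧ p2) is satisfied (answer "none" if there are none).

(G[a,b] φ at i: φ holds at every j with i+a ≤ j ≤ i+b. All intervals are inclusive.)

Evaluate at each i in [0,10]:
  i=0: ✗ (fails at j=1)
  i=1: ✓ (all of [2,2])
  i=2: ✗ (fails at j=3)
  i=3: ✓ (all of [4,4])
  i=4: ✓ (all of [5,5])
  i=5: ✓ (all of [6,6])
  i=6: ✗ (fails at j=7)
  i=7: ✗ (fails at j=8)
  i=8: ✓ (all of [9,9])
  i=9: ✓ (all of [10,10])
  i=10: ✗ (fails at j=11)

1, 3, 4, 5, 8, 9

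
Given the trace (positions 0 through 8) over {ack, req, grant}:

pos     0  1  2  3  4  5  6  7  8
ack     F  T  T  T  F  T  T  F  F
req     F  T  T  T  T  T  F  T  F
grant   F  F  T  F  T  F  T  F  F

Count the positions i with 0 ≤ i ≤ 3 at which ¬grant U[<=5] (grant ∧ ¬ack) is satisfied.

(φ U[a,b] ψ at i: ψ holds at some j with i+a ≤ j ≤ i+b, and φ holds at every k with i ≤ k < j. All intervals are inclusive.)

1

Evaluate at each i in [0,3]:
  i=0: ✗ (lhs fails at k=2 before rhs at j=4)
  i=1: ✗ (lhs fails at k=2 before rhs at j=4)
  i=2: ✗ (lhs fails at k=2 before rhs at j=4)
  i=3: ✓ (rhs at j=4; lhs holds on [3,3])
Positions where it holds: {3} → 1.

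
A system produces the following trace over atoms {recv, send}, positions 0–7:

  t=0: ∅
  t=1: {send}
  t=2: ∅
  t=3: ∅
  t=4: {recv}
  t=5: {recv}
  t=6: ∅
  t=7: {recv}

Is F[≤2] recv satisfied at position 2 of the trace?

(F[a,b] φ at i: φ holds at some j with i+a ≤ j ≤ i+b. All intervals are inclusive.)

Check recv at each j in [2,4]:
  j=2: false
  j=3: false
  j=4: true
Found at j=4 → formula holds.

True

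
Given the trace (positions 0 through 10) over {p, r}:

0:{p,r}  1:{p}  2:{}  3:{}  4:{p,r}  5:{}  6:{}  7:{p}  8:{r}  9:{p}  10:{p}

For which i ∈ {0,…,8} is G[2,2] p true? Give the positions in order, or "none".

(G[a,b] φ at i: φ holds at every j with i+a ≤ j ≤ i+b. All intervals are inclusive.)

Evaluate at each i in [0,8]:
  i=0: ✗ (fails at j=2)
  i=1: ✗ (fails at j=3)
  i=2: ✓ (all of [4,4])
  i=3: ✗ (fails at j=5)
  i=4: ✗ (fails at j=6)
  i=5: ✓ (all of [7,7])
  i=6: ✗ (fails at j=8)
  i=7: ✓ (all of [9,9])
  i=8: ✓ (all of [10,10])

2, 5, 7, 8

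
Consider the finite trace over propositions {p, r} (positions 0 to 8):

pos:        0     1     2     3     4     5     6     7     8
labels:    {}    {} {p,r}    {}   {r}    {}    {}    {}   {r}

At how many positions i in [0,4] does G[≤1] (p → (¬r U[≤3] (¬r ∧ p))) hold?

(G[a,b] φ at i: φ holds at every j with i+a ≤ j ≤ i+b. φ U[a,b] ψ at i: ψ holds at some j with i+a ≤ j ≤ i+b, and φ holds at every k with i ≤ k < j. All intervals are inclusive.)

Evaluate at each i in [0,4]:
  i=0: ✓ (all of [0,1])
  i=1: ✗ (fails at j=2)
  i=2: ✗ (fails at j=2)
  i=3: ✓ (all of [3,4])
  i=4: ✓ (all of [4,5])
Positions where it holds: {0, 3, 4} → 3.

3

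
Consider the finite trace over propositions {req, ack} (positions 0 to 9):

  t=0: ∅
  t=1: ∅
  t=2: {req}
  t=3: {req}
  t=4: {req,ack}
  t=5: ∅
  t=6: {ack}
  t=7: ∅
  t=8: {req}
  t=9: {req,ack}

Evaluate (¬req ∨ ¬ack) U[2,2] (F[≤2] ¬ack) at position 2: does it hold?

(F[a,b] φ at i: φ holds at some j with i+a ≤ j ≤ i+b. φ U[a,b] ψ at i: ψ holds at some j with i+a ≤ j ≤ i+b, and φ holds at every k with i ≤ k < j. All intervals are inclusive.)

Need some j in [4,4] with F[≤2] ¬ack, and (¬req ∨ ¬ack) at every k in [2,j-1].
  j=4: F[≤2] ¬ack holds; (¬req ∨ ¬ack) holds at every k in [2,3] → satisfied.

True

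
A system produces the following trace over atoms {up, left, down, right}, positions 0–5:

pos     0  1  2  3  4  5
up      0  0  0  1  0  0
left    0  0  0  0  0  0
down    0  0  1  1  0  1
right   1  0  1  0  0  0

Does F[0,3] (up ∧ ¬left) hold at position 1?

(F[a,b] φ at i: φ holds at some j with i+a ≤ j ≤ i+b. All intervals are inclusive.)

Check (up ∧ ¬left) at each j in [1,4]:
  j=1: false
  j=2: false
  j=3: true
  j=4: false
Found at j=3 → formula holds.

True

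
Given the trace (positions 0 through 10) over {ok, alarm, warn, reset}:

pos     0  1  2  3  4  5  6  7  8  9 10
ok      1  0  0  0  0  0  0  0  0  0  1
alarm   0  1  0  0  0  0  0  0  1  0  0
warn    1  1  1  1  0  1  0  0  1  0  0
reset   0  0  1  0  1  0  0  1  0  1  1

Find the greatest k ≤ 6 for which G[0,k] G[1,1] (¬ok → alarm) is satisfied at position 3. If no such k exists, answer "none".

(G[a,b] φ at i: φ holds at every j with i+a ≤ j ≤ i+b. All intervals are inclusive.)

none

G[1,1] (¬ok → alarm) must hold from j=3 onward; find where it first fails.
  j=3: fails → no k works.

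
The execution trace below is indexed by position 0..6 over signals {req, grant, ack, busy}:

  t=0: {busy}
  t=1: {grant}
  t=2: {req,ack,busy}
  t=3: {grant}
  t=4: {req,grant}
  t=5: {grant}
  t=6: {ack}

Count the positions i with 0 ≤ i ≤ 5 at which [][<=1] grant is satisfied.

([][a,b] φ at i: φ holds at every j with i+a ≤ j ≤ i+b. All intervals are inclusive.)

Evaluate at each i in [0,5]:
  i=0: ✗ (fails at j=0)
  i=1: ✗ (fails at j=2)
  i=2: ✗ (fails at j=2)
  i=3: ✓ (all of [3,4])
  i=4: ✓ (all of [4,5])
  i=5: ✗ (fails at j=6)
Positions where it holds: {3, 4} → 2.

2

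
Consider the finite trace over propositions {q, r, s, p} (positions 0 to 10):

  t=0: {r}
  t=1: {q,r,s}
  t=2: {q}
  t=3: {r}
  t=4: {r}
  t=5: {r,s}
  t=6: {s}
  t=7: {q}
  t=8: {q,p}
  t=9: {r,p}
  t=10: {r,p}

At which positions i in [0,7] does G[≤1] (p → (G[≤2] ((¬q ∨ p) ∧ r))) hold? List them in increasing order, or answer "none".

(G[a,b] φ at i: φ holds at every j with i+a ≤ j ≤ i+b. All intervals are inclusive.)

Evaluate at each i in [0,7]:
  i=0: ✓ (all of [0,1])
  i=1: ✓ (all of [1,2])
  i=2: ✓ (all of [2,3])
  i=3: ✓ (all of [3,4])
  i=4: ✓ (all of [4,5])
  i=5: ✓ (all of [5,6])
  i=6: ✓ (all of [6,7])
  i=7: ✗ (fails at j=8)

0, 1, 2, 3, 4, 5, 6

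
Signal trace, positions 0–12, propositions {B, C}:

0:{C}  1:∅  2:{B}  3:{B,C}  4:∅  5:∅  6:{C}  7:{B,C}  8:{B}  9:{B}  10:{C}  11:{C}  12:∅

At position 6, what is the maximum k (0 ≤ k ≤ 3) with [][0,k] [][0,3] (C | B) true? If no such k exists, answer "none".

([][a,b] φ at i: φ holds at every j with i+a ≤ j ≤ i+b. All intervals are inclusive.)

[][0,3] (C | B) must hold from j=6 onward; find where it first fails.
  j=6: holds
  j=7: holds
  j=8: holds
  j=9: fails
Holds on [6,8], so largest k = 2.

2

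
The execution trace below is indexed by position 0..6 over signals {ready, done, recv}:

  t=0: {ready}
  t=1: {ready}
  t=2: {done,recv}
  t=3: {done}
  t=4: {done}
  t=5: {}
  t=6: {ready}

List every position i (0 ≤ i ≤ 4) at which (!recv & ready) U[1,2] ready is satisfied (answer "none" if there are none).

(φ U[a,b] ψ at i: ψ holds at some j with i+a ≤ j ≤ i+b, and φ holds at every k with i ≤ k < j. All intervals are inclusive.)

Evaluate at each i in [0,4]:
  i=0: ✓ (rhs at j=1; lhs holds on [0,0])
  i=1: ✗ (no rhs in [2,3])
  i=2: ✗ (no rhs in [3,4])
  i=3: ✗ (no rhs in [4,5])
  i=4: ✗ (lhs fails at k=4 before rhs at j=6)

0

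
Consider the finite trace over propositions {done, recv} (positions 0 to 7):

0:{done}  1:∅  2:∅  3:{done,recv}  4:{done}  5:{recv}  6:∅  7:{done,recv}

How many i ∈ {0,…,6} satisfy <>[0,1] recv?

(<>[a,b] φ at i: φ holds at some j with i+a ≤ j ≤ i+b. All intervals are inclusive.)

5

Evaluate at each i in [0,6]:
  i=0: ✗ (none in [0,1])
  i=1: ✗ (none in [1,2])
  i=2: ✓ (witness j=3)
  i=3: ✓ (witness j=3)
  i=4: ✓ (witness j=5)
  i=5: ✓ (witness j=5)
  i=6: ✓ (witness j=7)
Positions where it holds: {2, 3, 4, 5, 6} → 5.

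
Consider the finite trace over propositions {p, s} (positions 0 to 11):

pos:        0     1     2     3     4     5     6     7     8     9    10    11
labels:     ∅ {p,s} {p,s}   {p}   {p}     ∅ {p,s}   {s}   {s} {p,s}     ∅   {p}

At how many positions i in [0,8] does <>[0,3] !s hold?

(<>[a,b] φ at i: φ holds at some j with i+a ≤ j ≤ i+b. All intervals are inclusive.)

Evaluate at each i in [0,8]:
  i=0: ✓ (witness j=0)
  i=1: ✓ (witness j=3)
  i=2: ✓ (witness j=3)
  i=3: ✓ (witness j=3)
  i=4: ✓ (witness j=4)
  i=5: ✓ (witness j=5)
  i=6: ✗ (none in [6,9])
  i=7: ✓ (witness j=10)
  i=8: ✓ (witness j=10)
Positions where it holds: {0, 1, 2, 3, 4, 5, 7, 8} → 8.

8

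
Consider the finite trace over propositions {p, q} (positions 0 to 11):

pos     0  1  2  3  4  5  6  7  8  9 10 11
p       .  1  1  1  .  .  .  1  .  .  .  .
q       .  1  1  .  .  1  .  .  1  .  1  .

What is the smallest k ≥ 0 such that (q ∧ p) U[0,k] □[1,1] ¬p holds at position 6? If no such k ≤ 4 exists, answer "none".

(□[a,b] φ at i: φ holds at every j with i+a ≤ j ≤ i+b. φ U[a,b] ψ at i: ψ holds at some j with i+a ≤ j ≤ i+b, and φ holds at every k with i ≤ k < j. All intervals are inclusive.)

none

Need earliest j ≥ 6 with □[1,1] ¬p, and (q ∧ p) at every k in [6,j-1].
  j=6: rhs fails.
  j=7: rhs holds but lhs fails at k=6.
  j=8: rhs holds but lhs fails at k=6.
  j=9: rhs holds but lhs fails at k=6.
  j=10: rhs holds but lhs fails at k=6.
No witness within the range → none.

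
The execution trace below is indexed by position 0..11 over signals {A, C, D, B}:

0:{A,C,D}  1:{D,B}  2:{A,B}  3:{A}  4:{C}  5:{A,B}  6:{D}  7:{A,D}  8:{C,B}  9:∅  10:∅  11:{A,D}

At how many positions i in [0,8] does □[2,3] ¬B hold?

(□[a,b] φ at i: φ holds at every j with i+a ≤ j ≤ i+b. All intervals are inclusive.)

4

Evaluate at each i in [0,8]:
  i=0: ✗ (fails at j=2)
  i=1: ✓ (all of [3,4])
  i=2: ✗ (fails at j=5)
  i=3: ✗ (fails at j=5)
  i=4: ✓ (all of [6,7])
  i=5: ✗ (fails at j=8)
  i=6: ✗ (fails at j=8)
  i=7: ✓ (all of [9,10])
  i=8: ✓ (all of [10,11])
Positions where it holds: {1, 4, 7, 8} → 4.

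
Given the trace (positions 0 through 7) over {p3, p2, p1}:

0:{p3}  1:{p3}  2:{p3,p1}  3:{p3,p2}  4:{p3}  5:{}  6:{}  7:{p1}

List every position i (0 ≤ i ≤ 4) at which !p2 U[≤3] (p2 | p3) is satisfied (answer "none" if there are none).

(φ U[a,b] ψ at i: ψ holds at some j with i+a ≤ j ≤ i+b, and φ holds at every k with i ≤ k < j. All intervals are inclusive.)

0, 1, 2, 3, 4

Evaluate at each i in [0,4]:
  i=0: ✓ (rhs at j=0)
  i=1: ✓ (rhs at j=1)
  i=2: ✓ (rhs at j=2)
  i=3: ✓ (rhs at j=3)
  i=4: ✓ (rhs at j=4)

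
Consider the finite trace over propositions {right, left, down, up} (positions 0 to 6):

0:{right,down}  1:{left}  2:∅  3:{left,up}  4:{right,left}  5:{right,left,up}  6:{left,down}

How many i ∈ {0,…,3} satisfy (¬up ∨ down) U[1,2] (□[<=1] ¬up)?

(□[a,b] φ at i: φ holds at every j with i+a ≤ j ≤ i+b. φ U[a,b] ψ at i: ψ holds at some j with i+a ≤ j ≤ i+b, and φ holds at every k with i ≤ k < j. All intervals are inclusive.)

Evaluate at each i in [0,3]:
  i=0: ✓ (rhs at j=1; lhs holds on [0,0])
  i=1: ✗ (no rhs in [2,3])
  i=2: ✗ (no rhs in [3,4])
  i=3: ✗ (no rhs in [4,5])
Positions where it holds: {0} → 1.

1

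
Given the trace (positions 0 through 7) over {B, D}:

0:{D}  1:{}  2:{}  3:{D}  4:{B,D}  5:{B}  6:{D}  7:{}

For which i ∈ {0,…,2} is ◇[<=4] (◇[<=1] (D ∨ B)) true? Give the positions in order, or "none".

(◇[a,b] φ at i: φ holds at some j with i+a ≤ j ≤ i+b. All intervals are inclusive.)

Evaluate at each i in [0,2]:
  i=0: ✓ (witness j=0)
  i=1: ✓ (witness j=2)
  i=2: ✓ (witness j=2)

0, 1, 2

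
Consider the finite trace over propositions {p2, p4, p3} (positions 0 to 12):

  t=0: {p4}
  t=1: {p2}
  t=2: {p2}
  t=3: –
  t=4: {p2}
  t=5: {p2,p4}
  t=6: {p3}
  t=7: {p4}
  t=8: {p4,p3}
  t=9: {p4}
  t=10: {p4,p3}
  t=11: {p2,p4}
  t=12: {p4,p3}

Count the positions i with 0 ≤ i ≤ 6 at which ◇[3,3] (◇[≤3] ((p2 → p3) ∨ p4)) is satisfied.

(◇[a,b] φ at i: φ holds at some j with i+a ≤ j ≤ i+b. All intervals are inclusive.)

7

Evaluate at each i in [0,6]:
  i=0: ✓ (witness j=3)
  i=1: ✓ (witness j=4)
  i=2: ✓ (witness j=5)
  i=3: ✓ (witness j=6)
  i=4: ✓ (witness j=7)
  i=5: ✓ (witness j=8)
  i=6: ✓ (witness j=9)
Positions where it holds: {0, 1, 2, 3, 4, 5, 6} → 7.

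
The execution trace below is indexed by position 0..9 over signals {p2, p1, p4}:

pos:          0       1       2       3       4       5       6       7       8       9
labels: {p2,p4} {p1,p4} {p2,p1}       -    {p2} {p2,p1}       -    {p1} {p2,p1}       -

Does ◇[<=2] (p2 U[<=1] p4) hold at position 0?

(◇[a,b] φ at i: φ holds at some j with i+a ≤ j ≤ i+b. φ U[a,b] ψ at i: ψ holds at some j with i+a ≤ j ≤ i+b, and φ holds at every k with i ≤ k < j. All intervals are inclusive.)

Check (p2 U[<=1] p4) at each j in [0,2]:
  j=0: holds
  j=1: holds
  j=2: fails
Found at j=0 → formula holds.

Yes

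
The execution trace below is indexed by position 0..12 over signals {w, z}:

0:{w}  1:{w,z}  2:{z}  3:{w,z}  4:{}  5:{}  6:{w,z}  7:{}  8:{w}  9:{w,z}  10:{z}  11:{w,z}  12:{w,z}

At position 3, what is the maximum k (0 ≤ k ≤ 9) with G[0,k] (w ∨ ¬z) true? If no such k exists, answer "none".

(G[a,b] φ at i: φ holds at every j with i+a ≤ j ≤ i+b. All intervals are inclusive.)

(w ∨ ¬z) must hold from j=3 onward; find where it first fails.
  j=3: holds
  j=4: holds
  j=5: holds
  j=6: holds
  j=7: holds
  j=8: holds
  j=9: holds
  j=10: fails
Holds on [3,9], so largest k = 6.

6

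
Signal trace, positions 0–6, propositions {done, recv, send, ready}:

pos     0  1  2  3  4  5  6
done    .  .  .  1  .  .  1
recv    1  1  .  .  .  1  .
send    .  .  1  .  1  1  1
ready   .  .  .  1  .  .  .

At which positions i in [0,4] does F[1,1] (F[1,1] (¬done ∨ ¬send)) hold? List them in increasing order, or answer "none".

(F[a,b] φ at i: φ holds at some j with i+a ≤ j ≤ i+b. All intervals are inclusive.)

Evaluate at each i in [0,4]:
  i=0: ✓ (witness j=1)
  i=1: ✓ (witness j=2)
  i=2: ✓ (witness j=3)
  i=3: ✓ (witness j=4)
  i=4: ✗ (none in [5,5])

0, 1, 2, 3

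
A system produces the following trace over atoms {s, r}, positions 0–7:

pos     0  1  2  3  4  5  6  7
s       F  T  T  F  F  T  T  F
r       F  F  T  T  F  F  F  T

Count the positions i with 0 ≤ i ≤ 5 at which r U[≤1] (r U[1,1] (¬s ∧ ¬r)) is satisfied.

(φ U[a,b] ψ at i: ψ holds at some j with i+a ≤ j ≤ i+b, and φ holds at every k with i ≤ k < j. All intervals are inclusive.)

Evaluate at each i in [0,5]:
  i=0: ✗ (no rhs in [0,1])
  i=1: ✗ (no rhs in [1,2])
  i=2: ✓ (rhs at j=3; lhs holds on [2,2])
  i=3: ✓ (rhs at j=3)
  i=4: ✗ (no rhs in [4,5])
  i=5: ✗ (no rhs in [5,6])
Positions where it holds: {2, 3} → 2.

2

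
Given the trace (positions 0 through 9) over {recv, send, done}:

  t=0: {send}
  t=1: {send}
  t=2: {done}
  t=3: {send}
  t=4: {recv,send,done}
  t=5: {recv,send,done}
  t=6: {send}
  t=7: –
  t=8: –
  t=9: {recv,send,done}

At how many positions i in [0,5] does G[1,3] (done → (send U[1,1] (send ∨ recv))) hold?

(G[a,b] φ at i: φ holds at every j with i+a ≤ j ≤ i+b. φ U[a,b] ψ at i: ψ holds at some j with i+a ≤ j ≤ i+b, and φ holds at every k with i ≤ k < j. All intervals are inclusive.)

4

Evaluate at each i in [0,5]:
  i=0: ✗ (fails at j=2)
  i=1: ✗ (fails at j=2)
  i=2: ✓ (all of [3,5])
  i=3: ✓ (all of [4,6])
  i=4: ✓ (all of [5,7])
  i=5: ✓ (all of [6,8])
Positions where it holds: {2, 3, 4, 5} → 4.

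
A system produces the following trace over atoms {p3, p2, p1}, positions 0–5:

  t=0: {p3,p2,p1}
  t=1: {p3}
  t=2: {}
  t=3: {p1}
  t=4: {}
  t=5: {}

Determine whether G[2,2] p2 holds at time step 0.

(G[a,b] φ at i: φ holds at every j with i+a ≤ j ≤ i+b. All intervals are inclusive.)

False

Check p2 at every j in [2,2]:
  j=2: false
Fails at j=2 → formula fails.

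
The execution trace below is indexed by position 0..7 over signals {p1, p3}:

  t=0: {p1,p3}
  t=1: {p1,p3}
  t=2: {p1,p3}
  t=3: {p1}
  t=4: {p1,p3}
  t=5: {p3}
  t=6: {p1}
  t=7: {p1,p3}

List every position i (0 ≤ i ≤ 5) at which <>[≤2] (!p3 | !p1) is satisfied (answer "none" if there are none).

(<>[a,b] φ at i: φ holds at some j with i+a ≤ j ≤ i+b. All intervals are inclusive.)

1, 2, 3, 4, 5

Evaluate at each i in [0,5]:
  i=0: ✗ (none in [0,2])
  i=1: ✓ (witness j=3)
  i=2: ✓ (witness j=3)
  i=3: ✓ (witness j=3)
  i=4: ✓ (witness j=5)
  i=5: ✓ (witness j=5)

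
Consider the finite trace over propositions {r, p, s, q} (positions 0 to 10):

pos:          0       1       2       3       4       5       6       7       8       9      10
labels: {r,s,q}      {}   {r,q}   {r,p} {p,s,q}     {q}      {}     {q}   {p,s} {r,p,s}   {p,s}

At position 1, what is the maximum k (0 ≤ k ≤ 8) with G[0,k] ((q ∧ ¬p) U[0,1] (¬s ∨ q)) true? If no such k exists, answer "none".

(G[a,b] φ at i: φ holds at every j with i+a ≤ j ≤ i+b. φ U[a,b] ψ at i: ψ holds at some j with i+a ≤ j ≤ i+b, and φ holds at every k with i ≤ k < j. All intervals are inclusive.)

6

((q ∧ ¬p) U[0,1] (¬s ∨ q)) must hold from j=1 onward; find where it first fails.
  j=1: holds
  j=2: holds
  j=3: holds
  j=4: holds
  j=5: holds
  j=6: holds
  j=7: holds
  j=8: fails
Holds on [1,7], so largest k = 6.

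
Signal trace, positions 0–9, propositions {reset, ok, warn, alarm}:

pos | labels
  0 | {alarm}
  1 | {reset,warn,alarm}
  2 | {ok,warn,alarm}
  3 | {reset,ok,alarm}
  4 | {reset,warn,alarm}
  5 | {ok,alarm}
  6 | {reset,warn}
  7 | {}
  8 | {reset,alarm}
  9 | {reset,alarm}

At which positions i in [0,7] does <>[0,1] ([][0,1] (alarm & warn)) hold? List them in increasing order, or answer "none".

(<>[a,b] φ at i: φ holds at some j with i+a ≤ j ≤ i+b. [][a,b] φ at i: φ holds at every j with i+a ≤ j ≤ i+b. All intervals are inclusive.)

Evaluate at each i in [0,7]:
  i=0: ✓ (witness j=1)
  i=1: ✓ (witness j=1)
  i=2: ✗ (none in [2,3])
  i=3: ✗ (none in [3,4])
  i=4: ✗ (none in [4,5])
  i=5: ✗ (none in [5,6])
  i=6: ✗ (none in [6,7])
  i=7: ✗ (none in [7,8])

0, 1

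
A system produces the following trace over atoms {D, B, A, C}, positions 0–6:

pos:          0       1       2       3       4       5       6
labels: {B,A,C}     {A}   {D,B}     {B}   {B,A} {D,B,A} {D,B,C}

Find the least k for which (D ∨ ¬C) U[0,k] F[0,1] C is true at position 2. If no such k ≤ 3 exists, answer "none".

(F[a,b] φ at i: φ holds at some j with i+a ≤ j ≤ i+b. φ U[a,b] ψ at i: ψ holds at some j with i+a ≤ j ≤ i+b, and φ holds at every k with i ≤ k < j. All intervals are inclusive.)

3

Need earliest j ≥ 2 with F[0,1] C, and (D ∨ ¬C) at every k in [2,j-1].
  j=2: rhs fails.
  j=3: rhs fails.
  j=4: rhs fails.
  j=5: rhs holds; lhs holds on [2,4]. k = 3.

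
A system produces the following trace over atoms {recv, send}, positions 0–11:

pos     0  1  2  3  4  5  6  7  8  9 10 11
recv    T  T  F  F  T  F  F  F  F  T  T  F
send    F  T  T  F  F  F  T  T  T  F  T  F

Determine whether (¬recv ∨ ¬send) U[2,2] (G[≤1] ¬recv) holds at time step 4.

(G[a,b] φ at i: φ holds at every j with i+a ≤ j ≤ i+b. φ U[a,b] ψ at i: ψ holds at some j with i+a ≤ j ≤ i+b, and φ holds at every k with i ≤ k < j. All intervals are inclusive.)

Yes

Need some j in [6,6] with G[≤1] ¬recv, and (¬recv ∨ ¬send) at every k in [4,j-1].
  j=6: G[≤1] ¬recv holds; (¬recv ∨ ¬send) holds at every k in [4,5] → satisfied.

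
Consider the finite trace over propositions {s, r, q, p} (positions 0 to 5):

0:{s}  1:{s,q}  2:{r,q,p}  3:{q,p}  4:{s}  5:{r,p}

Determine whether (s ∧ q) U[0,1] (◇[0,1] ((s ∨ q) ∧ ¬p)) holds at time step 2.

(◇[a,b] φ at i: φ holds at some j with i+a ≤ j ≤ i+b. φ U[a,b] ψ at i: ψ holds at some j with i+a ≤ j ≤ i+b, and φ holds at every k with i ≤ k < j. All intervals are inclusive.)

No

Need some j in [2,3] with ◇[0,1] ((s ∨ q) ∧ ¬p), and (s ∧ q) at every k in [2,j-1].
  j=2: ◇[0,1] ((s ∨ q) ∧ ¬p) — fails (none in [2,3]).
  j=3: ◇[0,1] ((s ∨ q) ∧ ¬p) holds, but (s ∧ q) fails at k=2 → not this j.
No j in the window works → until fails.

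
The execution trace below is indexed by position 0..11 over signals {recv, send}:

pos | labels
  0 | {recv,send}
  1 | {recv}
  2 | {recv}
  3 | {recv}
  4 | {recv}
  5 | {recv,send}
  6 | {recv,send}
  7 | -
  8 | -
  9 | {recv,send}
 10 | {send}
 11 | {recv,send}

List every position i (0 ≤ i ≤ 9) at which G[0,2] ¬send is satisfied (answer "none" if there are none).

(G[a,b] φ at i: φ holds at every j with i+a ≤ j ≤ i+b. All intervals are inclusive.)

1, 2

Evaluate at each i in [0,9]:
  i=0: ✗ (fails at j=0)
  i=1: ✓ (all of [1,3])
  i=2: ✓ (all of [2,4])
  i=3: ✗ (fails at j=5)
  i=4: ✗ (fails at j=5)
  i=5: ✗ (fails at j=5)
  i=6: ✗ (fails at j=6)
  i=7: ✗ (fails at j=9)
  i=8: ✗ (fails at j=9)
  i=9: ✗ (fails at j=9)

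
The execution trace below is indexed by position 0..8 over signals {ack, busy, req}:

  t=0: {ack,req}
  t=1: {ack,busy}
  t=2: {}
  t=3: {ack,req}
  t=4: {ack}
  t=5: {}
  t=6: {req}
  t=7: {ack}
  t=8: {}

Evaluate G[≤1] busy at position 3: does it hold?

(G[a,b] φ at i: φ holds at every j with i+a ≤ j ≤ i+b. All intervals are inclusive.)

Check busy at every j in [3,4]:
  j=3: false
  j=4: false
Fails at j=3 → formula fails.

No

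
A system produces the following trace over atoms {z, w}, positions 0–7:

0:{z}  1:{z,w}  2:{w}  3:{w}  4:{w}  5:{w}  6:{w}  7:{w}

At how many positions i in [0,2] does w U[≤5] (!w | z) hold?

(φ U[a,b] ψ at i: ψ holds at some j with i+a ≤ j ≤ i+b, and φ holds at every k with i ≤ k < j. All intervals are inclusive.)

Evaluate at each i in [0,2]:
  i=0: ✓ (rhs at j=0)
  i=1: ✓ (rhs at j=1)
  i=2: ✗ (no rhs in [2,7])
Positions where it holds: {0, 1} → 2.

2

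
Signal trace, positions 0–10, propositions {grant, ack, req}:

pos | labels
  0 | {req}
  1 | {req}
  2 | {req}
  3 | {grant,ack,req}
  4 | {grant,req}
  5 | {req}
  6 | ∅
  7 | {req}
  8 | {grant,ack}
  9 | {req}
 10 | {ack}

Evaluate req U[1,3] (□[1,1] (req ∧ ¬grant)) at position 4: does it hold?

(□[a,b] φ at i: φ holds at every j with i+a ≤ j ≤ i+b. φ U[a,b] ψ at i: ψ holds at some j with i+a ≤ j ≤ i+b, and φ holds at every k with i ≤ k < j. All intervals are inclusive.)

Need some j in [5,7] with □[1,1] (req ∧ ¬grant), and req at every k in [4,j-1].
  j=5: □[1,1] (req ∧ ¬grant) — fails at 6.
  j=6: □[1,1] (req ∧ ¬grant) holds; req holds at every k in [4,5] → satisfied.

Holds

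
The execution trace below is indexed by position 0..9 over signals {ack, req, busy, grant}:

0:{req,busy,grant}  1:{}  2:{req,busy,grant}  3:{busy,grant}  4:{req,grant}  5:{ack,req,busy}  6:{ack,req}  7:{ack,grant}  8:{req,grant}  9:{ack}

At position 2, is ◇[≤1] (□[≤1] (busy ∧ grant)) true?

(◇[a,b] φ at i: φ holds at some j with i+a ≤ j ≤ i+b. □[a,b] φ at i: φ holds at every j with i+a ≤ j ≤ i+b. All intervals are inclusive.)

Check □[≤1] (busy ∧ grant) at each j in [2,3]:
  j=2: holds on [2,3]
  j=3: fails at 4
Found at j=2 → formula holds.

True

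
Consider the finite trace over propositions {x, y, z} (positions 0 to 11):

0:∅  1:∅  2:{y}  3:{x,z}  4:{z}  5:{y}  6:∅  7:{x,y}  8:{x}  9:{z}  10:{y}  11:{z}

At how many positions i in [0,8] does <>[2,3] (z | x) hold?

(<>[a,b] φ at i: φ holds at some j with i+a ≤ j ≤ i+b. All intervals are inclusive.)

Evaluate at each i in [0,8]:
  i=0: ✓ (witness j=3)
  i=1: ✓ (witness j=3)
  i=2: ✓ (witness j=4)
  i=3: ✗ (none in [5,6])
  i=4: ✓ (witness j=7)
  i=5: ✓ (witness j=7)
  i=6: ✓ (witness j=8)
  i=7: ✓ (witness j=9)
  i=8: ✓ (witness j=11)
Positions where it holds: {0, 1, 2, 4, 5, 6, 7, 8} → 8.

8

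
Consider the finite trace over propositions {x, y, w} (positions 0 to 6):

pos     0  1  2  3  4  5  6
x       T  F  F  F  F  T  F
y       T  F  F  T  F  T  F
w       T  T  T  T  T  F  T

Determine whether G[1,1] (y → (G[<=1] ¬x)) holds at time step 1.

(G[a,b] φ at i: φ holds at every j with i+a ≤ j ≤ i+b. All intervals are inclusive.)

Check (y → (G[<=1] ¬x)) at every j in [2,2]:
  j=2: antecedent false → ✓
All positions satisfy it → formula holds.

Yes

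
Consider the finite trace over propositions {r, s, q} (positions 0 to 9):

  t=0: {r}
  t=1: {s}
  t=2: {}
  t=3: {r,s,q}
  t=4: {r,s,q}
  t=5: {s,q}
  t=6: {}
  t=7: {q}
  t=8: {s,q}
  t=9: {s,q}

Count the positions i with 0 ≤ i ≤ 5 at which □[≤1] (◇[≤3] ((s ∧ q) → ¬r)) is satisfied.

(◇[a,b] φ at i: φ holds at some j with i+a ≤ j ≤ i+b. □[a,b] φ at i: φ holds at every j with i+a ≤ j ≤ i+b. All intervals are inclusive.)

Evaluate at each i in [0,5]:
  i=0: ✓ (all of [0,1])
  i=1: ✓ (all of [1,2])
  i=2: ✓ (all of [2,3])
  i=3: ✓ (all of [3,4])
  i=4: ✓ (all of [4,5])
  i=5: ✓ (all of [5,6])
Positions where it holds: {0, 1, 2, 3, 4, 5} → 6.

6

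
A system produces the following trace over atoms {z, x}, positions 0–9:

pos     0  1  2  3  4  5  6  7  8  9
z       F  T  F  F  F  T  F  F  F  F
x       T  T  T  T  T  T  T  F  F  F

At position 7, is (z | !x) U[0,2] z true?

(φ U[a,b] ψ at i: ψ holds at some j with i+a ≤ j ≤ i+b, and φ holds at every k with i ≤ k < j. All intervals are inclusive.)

Does not hold

Need some j in [7,9] with z, and (z | !x) at every k in [7,j-1].
  j=7: z false.
  j=8: z false.
  j=9: z false.
No j in the window works → until fails.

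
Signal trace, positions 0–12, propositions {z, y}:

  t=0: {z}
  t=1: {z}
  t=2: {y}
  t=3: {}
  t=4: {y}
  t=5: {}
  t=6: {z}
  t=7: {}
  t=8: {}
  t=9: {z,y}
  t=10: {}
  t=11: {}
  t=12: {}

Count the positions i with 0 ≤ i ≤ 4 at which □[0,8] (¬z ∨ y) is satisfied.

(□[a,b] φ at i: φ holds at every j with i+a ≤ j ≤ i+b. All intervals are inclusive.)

Evaluate at each i in [0,4]:
  i=0: ✗ (fails at j=0)
  i=1: ✗ (fails at j=1)
  i=2: ✗ (fails at j=6)
  i=3: ✗ (fails at j=6)
  i=4: ✗ (fails at j=6)
Positions where it holds: {} → 0.

0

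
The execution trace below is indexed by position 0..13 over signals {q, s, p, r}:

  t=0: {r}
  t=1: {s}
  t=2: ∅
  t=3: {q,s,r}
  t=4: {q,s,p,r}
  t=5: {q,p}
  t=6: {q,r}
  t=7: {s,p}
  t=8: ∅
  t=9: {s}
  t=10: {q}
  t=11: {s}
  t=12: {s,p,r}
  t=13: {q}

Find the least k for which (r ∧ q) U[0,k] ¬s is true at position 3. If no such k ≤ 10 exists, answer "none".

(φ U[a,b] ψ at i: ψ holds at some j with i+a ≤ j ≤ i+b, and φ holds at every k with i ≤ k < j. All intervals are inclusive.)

Need earliest j ≥ 3 with ¬s, and (r ∧ q) at every k in [3,j-1].
  j=3: rhs fails.
  j=4: rhs fails.
  j=5: rhs holds; lhs holds on [3,4]. k = 2.

2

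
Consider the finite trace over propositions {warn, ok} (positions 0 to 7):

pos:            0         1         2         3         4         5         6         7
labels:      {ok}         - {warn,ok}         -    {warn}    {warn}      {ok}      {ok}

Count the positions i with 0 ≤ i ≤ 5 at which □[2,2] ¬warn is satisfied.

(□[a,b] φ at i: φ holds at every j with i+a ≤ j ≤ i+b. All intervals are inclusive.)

Evaluate at each i in [0,5]:
  i=0: ✗ (fails at j=2)
  i=1: ✓ (all of [3,3])
  i=2: ✗ (fails at j=4)
  i=3: ✗ (fails at j=5)
  i=4: ✓ (all of [6,6])
  i=5: ✓ (all of [7,7])
Positions where it holds: {1, 4, 5} → 3.

3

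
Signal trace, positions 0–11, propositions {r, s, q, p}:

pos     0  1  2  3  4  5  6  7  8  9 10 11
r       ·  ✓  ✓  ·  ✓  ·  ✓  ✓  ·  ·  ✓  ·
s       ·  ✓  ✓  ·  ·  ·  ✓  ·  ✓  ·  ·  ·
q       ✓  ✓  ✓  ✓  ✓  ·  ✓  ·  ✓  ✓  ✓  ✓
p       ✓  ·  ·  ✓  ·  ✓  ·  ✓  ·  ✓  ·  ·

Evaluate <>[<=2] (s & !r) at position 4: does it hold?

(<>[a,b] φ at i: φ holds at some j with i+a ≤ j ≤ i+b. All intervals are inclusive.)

Check (s & !r) at each j in [4,6]:
  j=4: false
  j=5: false
  j=6: false
No position in the window satisfies it → formula fails.

No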